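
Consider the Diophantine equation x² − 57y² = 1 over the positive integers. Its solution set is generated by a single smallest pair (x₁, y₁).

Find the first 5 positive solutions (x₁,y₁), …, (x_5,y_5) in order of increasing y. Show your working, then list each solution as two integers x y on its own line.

√57 → a₀=7, period (1,1,4,1,1,14); ℓ=6 even so k=5
i=0: a=7 ⇒ p=7, q=1
…
i=3: a=4 ⇒ p=68, q=9
i=4: a=1 ⇒ p=83, q=11
i=5: a=1 ⇒ p=151, q=20
→ (151, 20).  Check: 151²=22801, 57·20²=22800, difference 1.
k=2:  x_2 = 151·151+57·20·20 = 45601,  y_2 = 151·20+20·151 = 6040
k=3:  x_3 = 151·45601+57·20·6040 = 13771351,  y_3 = 151·6040+20·45601 = 1824060
k=4:  x_4 = 151·13771351+57·20·1824060 = 4158902401,  y_4 = 151·1824060+20·13771351 = 550860080
k=5:  x_5 = 151·4158902401+57·20·550860080 = 1255974753751,  y_5 = 151·550860080+20·4158902401 = 166357920100

151 20
45601 6040
13771351 1824060
4158902401 550860080
1255974753751 166357920100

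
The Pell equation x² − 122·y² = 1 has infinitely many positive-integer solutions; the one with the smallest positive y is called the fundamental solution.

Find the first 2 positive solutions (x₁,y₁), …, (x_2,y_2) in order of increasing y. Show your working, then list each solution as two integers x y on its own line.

√122 = [11; 22, …], period ℓ=1 (odd) → k=1
k=0  a_k=11  p_k/q_k = 11/1
k=1  a_k=22  p_k/q_k = 243/22
fundamental: x₁=243, y₁=22  (since 59049 − 122·484 = 1)
(243+22√122)^2 = 118097 + 10692√122

243 22
118097 10692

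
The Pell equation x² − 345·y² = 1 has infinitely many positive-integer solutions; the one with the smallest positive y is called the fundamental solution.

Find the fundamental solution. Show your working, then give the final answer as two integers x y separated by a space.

6761 364

√345 = [18; 1,1,2,1,6,1,2,1,1,36, …], period ℓ=10 (even) → k=9
step 0: (18, 1)  from 18·(1,0) + (0,1)
…
step 2: (37, 2)  from 1·(19,1) + (18,1)
step 3: (93, 5)  from 2·(37,2) + (19,1)
…
step 6: (1003, 54)  from 1·(873,47) + (130,7)
step 7: (2879, 155)  from 2·(1003,54) + (873,47)
step 8: (3882, 209)  from 1·(2879,155) + (1003,54)
step 9: (6761, 364)  from 1·(3882,209) + (2879,155)
→ (6761, 364).  Check: 6761²=45711121, 345·364²=45711120, difference 1.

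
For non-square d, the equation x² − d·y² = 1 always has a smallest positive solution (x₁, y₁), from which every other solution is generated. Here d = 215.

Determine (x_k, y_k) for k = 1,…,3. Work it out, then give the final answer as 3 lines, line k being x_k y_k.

44 3
3871 264
340604 23229

√215 = [14; 1,1,1,28, …], period ℓ=4 (even) → k=3
a_0=14:  p_0=14·1+0=14,  q_0=14·0+1=1
a_1=1:  p_1=1·14+1=15,  q_1=1·1+0=1
a_2=1:  p_2=1·15+14=29,  q_2=1·1+1=2
a_3=1:  p_3=1·29+15=44,  q_3=1·2+1=3
(x₁, y₁) = (44, 3);  44² − 215·3² = 1 ✓
(44+3√215)^2 = 3871 + 264√215
(44+3√215)^3 = 340604 + 23229√215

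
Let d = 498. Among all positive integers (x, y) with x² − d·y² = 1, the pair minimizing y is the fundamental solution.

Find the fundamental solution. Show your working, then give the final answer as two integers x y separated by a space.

√498 → a₀=22, period (3,6,22,6,3,44); ℓ=6 even so k=5
i=0: a=22 ⇒ p=22, q=1
i=1: a=3 ⇒ p=67, q=3
…
i=4: a=6 ⇒ p=56794, q=2545
i=5: a=3 ⇒ p=179777, q=8056
fundamental: x₁=179777, y₁=8056  (since 32319769729 − 498·64899136 = 1)

179777 8056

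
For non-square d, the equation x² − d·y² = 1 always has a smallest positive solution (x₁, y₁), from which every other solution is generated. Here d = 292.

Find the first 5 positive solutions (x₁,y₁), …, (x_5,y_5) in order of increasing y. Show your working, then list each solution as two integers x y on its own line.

2281249 133500
10408194000001 609093483000
47487364308614281249 2778987798000400500
216661004683313632776000001 12679126270400622186966000
988515400545561595548925838281249 57848488250447518938990000667500

d=292: √d = [17; 11,2,1,3,8,3,1,2,11,34] (ℓ=10, even), read p_9/q_9
k=0  a_k=17  p_k/q_k = 17/1
…
k=2  a_k=2  p_k/q_k = 393/23
…
k=6  a_k=3  p_k/q_k = 55143/3227
…
k=8  a_k=2  p_k/q_k = 200767/11749
k=9  a_k=11  p_k/q_k = 2281249/133500
→ (2281249, 133500).  Check: 2281249²=5204097000001, 292·133500²=5204097000000, difference 1.
(2281249+133500√292)^2 = 10408194000001 + 609093483000√292
(2281249+133500√292)^3 = 47487364308614281249 + 2778987798000400500√292
(2281249+133500√292)^4 = 216661004683313632776000001 + 12679126270400622186966000√292
(2281249+133500√292)^5 = 988515400545561595548925838281249 + 57848488250447518938990000667500√292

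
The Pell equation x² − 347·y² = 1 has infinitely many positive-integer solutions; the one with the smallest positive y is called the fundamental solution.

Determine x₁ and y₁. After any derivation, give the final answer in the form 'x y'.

641602 34443

d=347: √d = [18; 1,1,1,2,4,…,1,1,36] (ℓ=14, even), read p_13/q_13
k=0  a_k=18  p_k/q_k = 18/1
…
k=2  a_k=1  p_k/q_k = 37/2
k=3  a_k=1  p_k/q_k = 56/3
…
k=5  a_k=4  p_k/q_k = 652/35
k=6  a_k=1  p_k/q_k = 801/43
k=7  a_k=17  p_k/q_k = 14269/766
k=8  a_k=1  p_k/q_k = 15070/809
…
k=10  a_k=2  p_k/q_k = 164168/8813
…
k=12  a_k=1  p_k/q_k = 402885/21628
k=13  a_k=1  p_k/q_k = 641602/34443
fundamental: x₁=641602, y₁=34443  (since 411653126404 − 347·1186320249 = 1)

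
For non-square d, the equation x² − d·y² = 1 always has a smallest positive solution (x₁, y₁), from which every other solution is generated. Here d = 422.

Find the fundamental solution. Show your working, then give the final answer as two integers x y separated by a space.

√422 → a₀=20, period (1,1,5,2,1,…,1,1,40); ℓ=14 even so k=13
k=0  a_k=20  p_k/q_k = 20/1
…
k=4  a_k=2  p_k/q_k = 493/24
k=5  a_k=1  p_k/q_k = 719/35
…
k=10  a_k=2  p_k/q_k = 598859/29152
…
k=12  a_k=1  p_k/q_k = 3810680/185501
k=13  a_k=1  p_k/q_k = 7022501/341850
fundamental: x₁=7022501, y₁=341850  (since 49315520295001 − 422·116861422500 = 1)

7022501 341850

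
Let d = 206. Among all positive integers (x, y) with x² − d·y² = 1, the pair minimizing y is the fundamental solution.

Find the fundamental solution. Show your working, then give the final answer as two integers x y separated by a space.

√206 → a₀=14, period (2,1,5,14,5,1,2,28); ℓ=8 even so k=7
i=0: a=14 ⇒ p=14, q=1
i=1: a=2 ⇒ p=29, q=2
i=2: a=1 ⇒ p=43, q=3
i=3: a=5 ⇒ p=244, q=17
…
i=5: a=5 ⇒ p=17539, q=1222
i=6: a=1 ⇒ p=20998, q=1463
i=7: a=2 ⇒ p=59535, q=4148
fundamental: x₁=59535, y₁=4148  (since 3544416225 − 206·17205904 = 1)

59535 4148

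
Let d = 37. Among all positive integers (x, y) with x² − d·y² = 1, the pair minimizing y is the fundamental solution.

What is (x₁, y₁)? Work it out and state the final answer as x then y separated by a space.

73 12

d=37: √d = [6; 12] (ℓ=1, odd), read p_1/q_1
i=0: a=6 ⇒ p=6, q=1
i=1: a=12 ⇒ p=73, q=12
fundamental: x₁=73, y₁=12  (since 5329 − 37·144 = 1)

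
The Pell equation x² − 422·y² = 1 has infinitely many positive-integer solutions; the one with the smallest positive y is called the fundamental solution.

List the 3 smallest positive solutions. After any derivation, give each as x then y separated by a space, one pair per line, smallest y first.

7022501 341850
98631040590001 4801283933700
1385273162348638202501 67434042451384025550

√422 = [20; 1,1,5,2,1,…,1,1,40, …], period ℓ=14 (even) → k=13
k=0  a_k=20  p_k/q_k = 20/1
k=1  a_k=1  p_k/q_k = 21/1
k=2  a_k=1  p_k/q_k = 41/2
k=3  a_k=5  p_k/q_k = 226/11
k=4  a_k=2  p_k/q_k = 493/24
k=5  a_k=1  p_k/q_k = 719/35
k=6  a_k=3  p_k/q_k = 2650/129
k=7  a_k=20  p_k/q_k = 53719/2615
…
k=9  a_k=1  p_k/q_k = 217526/10589
k=10  a_k=2  p_k/q_k = 598859/29152
k=11  a_k=5  p_k/q_k = 3211821/156349
k=12  a_k=1  p_k/q_k = 3810680/185501
k=13  a_k=1  p_k/q_k = 7022501/341850
fundamental: x₁=7022501, y₁=341850  (since 49315520295001 − 422·116861422500 = 1)
(x_2, y_2) = (7022501·7022501 + 422·341850·341850, 7022501·341850 + 341850·7022501) = (98631040590001, 4801283933700)
(x_3, y_3) = (7022501·98631040590001 + 422·341850·4801283933700, 7022501·4801283933700 + 341850·98631040590001) = (1385273162348638202501, 67434042451384025550)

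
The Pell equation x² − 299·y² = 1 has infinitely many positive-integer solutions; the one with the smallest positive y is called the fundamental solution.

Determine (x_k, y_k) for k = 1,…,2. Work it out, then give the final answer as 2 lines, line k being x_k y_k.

415 24
344449 19920

√299 = [17; 3,2,3,34, …], period ℓ=4 (even) → k=3
step 0: (17, 1)  from 17·(1,0) + (0,1)
step 1: (52, 3)  from 3·(17,1) + (1,0)
step 2: (121, 7)  from 2·(52,3) + (17,1)
step 3: (415, 24)  from 3·(121,7) + (52,3)
(x₁, y₁) = (415, 24);  415² − 299·24² = 1 ✓
(415+24√299)^2 = 344449 + 19920√299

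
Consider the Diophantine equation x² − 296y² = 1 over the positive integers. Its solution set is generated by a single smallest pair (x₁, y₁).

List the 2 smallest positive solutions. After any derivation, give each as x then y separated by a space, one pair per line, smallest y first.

√296 = [17; 4,1,7,1,4,34, …], period ℓ=6 (even) → k=5
a_0=17:  p_0=17·1+0=17,  q_0=17·0+1=1
…
a_3=7:  p_3=7·86+69=671,  q_3=7·5+4=39
a_4=1:  p_4=1·671+86=757,  q_4=1·39+5=44
a_5=4:  p_5=4·757+671=3699,  q_5=4·44+39=215
→ (3699, 215).  Check: 3699²=13682601, 296·215²=13682600, difference 1.
(x_2, y_2) = (3699·3699 + 296·215·215, 3699·215 + 215·3699) = (27365201, 1590570)

3699 215
27365201 1590570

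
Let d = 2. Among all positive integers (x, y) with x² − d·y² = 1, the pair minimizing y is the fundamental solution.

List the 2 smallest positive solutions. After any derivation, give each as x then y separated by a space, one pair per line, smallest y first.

3 2
17 12

d=2: √d = [1; 2] (ℓ=1, odd), read p_1/q_1
step 0: (1, 1)  from 1·(1,0) + (0,1)
step 1: (3, 2)  from 2·(1,1) + (1,0)
→ (3, 2).  Check: 3²=9, 2·2²=8, difference 1.
(3+2√2)^2 = 17 + 12√2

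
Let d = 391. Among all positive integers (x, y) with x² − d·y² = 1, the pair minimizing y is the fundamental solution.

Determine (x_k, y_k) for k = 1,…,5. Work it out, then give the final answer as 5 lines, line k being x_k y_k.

7338680 371133
107712448284799 5447252648880
1580934379957370111960 79951288138564985667
23203943031010998074028940801 1173473838473442730776750240
340572625285638001757449457184853400 17223497977856489447705304337580733

[19; 1,3,2,2,1,…,3,1,38] for √391; ℓ=16 ⇒ convergent index 15
i=0: a=19 ⇒ p=19, q=1
i=1: a=1 ⇒ p=20, q=1
…
i=4: a=2 ⇒ p=435, q=22
i=5: a=1 ⇒ p=613, q=31
i=6: a=1 ⇒ p=1048, q=53
i=7: a=2 ⇒ p=2709, q=137
…
i=9: a=2 ⇒ p=107747, q=5449
i=10: a=1 ⇒ p=160266, q=8105
i=11: a=1 ⇒ p=268013, q=13554
i=12: a=2 ⇒ p=696292, q=35213
i=13: a=2 ⇒ p=1660597, q=83980
i=14: a=3 ⇒ p=5678083, q=287153
i=15: a=1 ⇒ p=7338680, q=371133
fundamental: x₁=7338680, y₁=371133  (since 53856224142400 − 391·137739703689 = 1)
n=2: (7338680,371133)∘(7338680,371133) = (7338680·7338680+391·371133·371133, 7338680·371133+371133·7338680) = (107712448284799,5447252648880)
n=3: (107712448284799,5447252648880)∘(7338680,371133) = (7338680·107712448284799+391·371133·5447252648880, 7338680·5447252648880+371133·107712448284799) = (1580934379957370111960,79951288138564985667)
n=4: (1580934379957370111960,79951288138564985667)∘(7338680,371133) = (7338680·1580934379957370111960+391·371133·79951288138564985667, 7338680·79951288138564985667+371133·1580934379957370111960) = (23203943031010998074028940801,1173473838473442730776750240)
n=5: (23203943031010998074028940801,1173473838473442730776750240)∘(7338680,371133) = (7338680·23203943031010998074028940801+391·371133·1173473838473442730776750240, 7338680·1173473838473442730776750240+371133·23203943031010998074028940801) = (340572625285638001757449457184853400,17223497977856489447705304337580733)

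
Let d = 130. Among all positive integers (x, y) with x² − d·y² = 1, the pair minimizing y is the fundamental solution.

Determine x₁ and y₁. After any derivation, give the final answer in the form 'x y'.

6499 570

√130 = [11; 2,2,22, …], period ℓ=3 (odd) → k=5
i=0: a=11 ⇒ p=11, q=1
…
i=2: a=2 ⇒ p=57, q=5
i=3: a=22 ⇒ p=1277, q=112
i=4: a=2 ⇒ p=2611, q=229
i=5: a=2 ⇒ p=6499, q=570
fundamental: x₁=6499, y₁=570  (since 42237001 − 130·324900 = 1)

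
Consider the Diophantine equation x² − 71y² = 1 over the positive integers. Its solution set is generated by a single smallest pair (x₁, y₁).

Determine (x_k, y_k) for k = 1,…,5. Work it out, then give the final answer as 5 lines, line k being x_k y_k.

3480 413
24220799 2874480
168576757560 20006380387
1173294208396801 139244404619040
8166127521864977400 969141036142138013

√71 = [8; 2,2,1,7,1,2,2,16, …], period ℓ=8 (even) → k=7
k=0  a_k=8  p_k/q_k = 8/1
…
k=2  a_k=2  p_k/q_k = 42/5
…
k=4  a_k=7  p_k/q_k = 455/54
k=5  a_k=1  p_k/q_k = 514/61
k=6  a_k=2  p_k/q_k = 1483/176
k=7  a_k=2  p_k/q_k = 3480/413
(x₁, y₁) = (3480, 413);  3480² − 71·413² = 1 ✓
(3480+413√71)^2 = 24220799 + 2874480√71
(3480+413√71)^3 = 168576757560 + 20006380387√71
(3480+413√71)^4 = 1173294208396801 + 139244404619040√71
(3480+413√71)^5 = 8166127521864977400 + 969141036142138013√71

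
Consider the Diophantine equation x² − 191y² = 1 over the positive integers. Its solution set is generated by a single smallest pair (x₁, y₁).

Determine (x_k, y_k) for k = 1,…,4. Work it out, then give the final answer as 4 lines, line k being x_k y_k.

8994000 650783
161784071999999 11706284604000
2910171887135973018000 210572647456751349217
52348171905801720863712000001 3787780782452031563430792000

d=191: √d = [13; 1,4,1,1,3,…,4,1,26] (ℓ=16, even), read p_15/q_15
step 0: (13, 1)  from 13·(1,0) + (0,1)
…
step 2: (69, 5)  from 4·(14,1) + (13,1)
step 3: (83, 6)  from 1·(69,5) + (14,1)
step 4: (152, 11)  from 1·(83,6) + (69,5)
step 5: (539, 39)  from 3·(152,11) + (83,6)
step 6: (1230, 89)  from 2·(539,39) + (152,11)
step 7: (2999, 217)  from 2·(1230,89) + (539,39)
…
step 9: (83433, 6037)  from 2·(40217,2910) + (2999,217)
step 10: (207083, 14984)  from 2·(83433,6037) + (40217,2910)
step 11: (704682, 50989)  from 3·(207083,14984) + (83433,6037)
…
step 13: (1616447, 116962)  from 1·(911765,65973) + (704682,50989)
step 14: (7377553, 533821)  from 4·(1616447,116962) + (911765,65973)
step 15: (8994000, 650783)  from 1·(7377553,533821) + (1616447,116962)
(x₁, y₁) = (8994000, 650783);  8994000² − 191·650783² = 1 ✓
k=2:  x_2 = 8994000·8994000+191·650783·650783 = 161784071999999,  y_2 = 8994000·650783+650783·8994000 = 11706284604000
k=3:  x_3 = 8994000·161784071999999+191·650783·11706284604000 = 2910171887135973018000,  y_3 = 8994000·11706284604000+650783·161784071999999 = 210572647456751349217
k=4:  x_4 = 8994000·2910171887135973018000+191·650783·210572647456751349217 = 52348171905801720863712000001,  y_4 = 8994000·210572647456751349217+650783·2910171887135973018000 = 3787780782452031563430792000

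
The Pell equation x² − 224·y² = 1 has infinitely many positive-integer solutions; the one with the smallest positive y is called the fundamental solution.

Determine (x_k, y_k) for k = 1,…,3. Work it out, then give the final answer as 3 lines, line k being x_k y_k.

15 1
449 30
13455 899

[14; 1,28] for √224; ℓ=2 ⇒ convergent index 1
k=0  a_k=14  p_k/q_k = 14/1
k=1  a_k=1  p_k/q_k = 15/1
fundamental: x₁=15, y₁=1  (since 225 − 224·1 = 1)
n=2: (15,1)∘(15,1) = (15·15+224·1·1, 15·1+1·15) = (449,30)
n=3: (449,30)∘(15,1) = (15·449+224·1·30, 15·30+1·449) = (13455,899)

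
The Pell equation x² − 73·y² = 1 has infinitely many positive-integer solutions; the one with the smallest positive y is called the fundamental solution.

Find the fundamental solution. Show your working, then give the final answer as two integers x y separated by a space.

2281249 267000

√73 → a₀=8, period (1,1,5,5,1,1,16); ℓ=7 odd so k=13
a_0=8:  p_0=8·1+0=8,  q_0=8·0+1=1
a_1=1:  p_1=1·8+1=9,  q_1=1·1+0=1
a_2=1:  p_2=1·9+8=17,  q_2=1·1+1=2
a_3=5:  p_3=5·17+9=94,  q_3=5·2+1=11
a_4=5:  p_4=5·94+17=487,  q_4=5·11+2=57
a_5=1:  p_5=1·487+94=581,  q_5=1·57+11=68
…
a_7=16:  p_7=16·1068+581=17669,  q_7=16·125+68=2068
…
a_10=5:  p_10=5·36406+18737=200767,  q_10=5·4261+2193=23498
a_11=5:  p_11=5·200767+36406=1040241,  q_11=5·23498+4261=121751
a_12=1:  p_12=1·1040241+200767=1241008,  q_12=1·121751+23498=145249
a_13=1:  p_13=1·1241008+1040241=2281249,  q_13=1·145249+121751=267000
(x₁, y₁) = (2281249, 267000);  2281249² − 73·267000² = 1 ✓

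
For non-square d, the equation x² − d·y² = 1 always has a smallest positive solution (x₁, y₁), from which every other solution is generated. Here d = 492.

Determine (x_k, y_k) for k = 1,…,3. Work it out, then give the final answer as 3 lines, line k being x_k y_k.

29767 1342
1772148577 79894628
105503093353351 4756446782010

√492 = [22; 5,1,1,10,1,1,5,44, …], period ℓ=8 (even) → k=7
k=0  a_k=22  p_k/q_k = 22/1
k=1  a_k=5  p_k/q_k = 111/5
…
k=6  a_k=1  p_k/q_k = 5390/243
k=7  a_k=5  p_k/q_k = 29767/1342
fundamental: x₁=29767, y₁=1342  (since 886074289 − 492·1800964 = 1)
(29767+1342√492)^2 = 1772148577 + 79894628√492
(29767+1342√492)^3 = 105503093353351 + 4756446782010√492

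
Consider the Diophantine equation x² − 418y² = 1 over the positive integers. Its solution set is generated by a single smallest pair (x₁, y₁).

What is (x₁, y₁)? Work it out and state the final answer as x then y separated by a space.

d=418: √d = [20; 2,4,20,4,2,40] (ℓ=6, even), read p_5/q_5
i=0: a=20 ⇒ p=20, q=1
i=1: a=2 ⇒ p=41, q=2
…
i=3: a=20 ⇒ p=3721, q=182
i=4: a=4 ⇒ p=15068, q=737
i=5: a=2 ⇒ p=33857, q=1656
fundamental: x₁=33857, y₁=1656  (since 1146296449 − 418·2742336 = 1)

33857 1656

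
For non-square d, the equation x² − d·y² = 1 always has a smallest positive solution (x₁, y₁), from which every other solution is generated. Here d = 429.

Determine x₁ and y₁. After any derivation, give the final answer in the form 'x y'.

1524095 73584

√429 → a₀=20, period (1,2,2,9,1,12,1,9,2,2,1,40); ℓ=12 even so k=11
step 0: (20, 1)  from 20·(1,0) + (0,1)
step 1: (21, 1)  from 1·(20,1) + (1,0)
…
step 3: (145, 7)  from 2·(62,3) + (21,1)
step 4: (1367, 66)  from 9·(145,7) + (62,3)
step 5: (1512, 73)  from 1·(1367,66) + (145,7)
…
step 9: (438459, 21169)  from 2·(208718,10077) + (21023,1015)
step 10: (1085636, 52415)  from 2·(438459,21169) + (208718,10077)
step 11: (1524095, 73584)  from 1·(1085636,52415) + (438459,21169)
(x₁, y₁) = (1524095, 73584);  1524095² − 429·73584² = 1 ✓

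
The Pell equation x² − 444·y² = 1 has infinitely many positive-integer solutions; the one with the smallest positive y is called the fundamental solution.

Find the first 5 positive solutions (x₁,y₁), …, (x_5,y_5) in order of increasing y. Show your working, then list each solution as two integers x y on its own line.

d=444: √d = [21; 14,42] (ℓ=2, even), read p_1/q_1
i=0: a=21 ⇒ p=21, q=1
i=1: a=14 ⇒ p=295, q=14
(x₁, y₁) = (295, 14);  295² − 444·14² = 1 ✓
(x_2, y_2) = (295·295 + 444·14·14, 295·14 + 14·295) = (174049, 8260)
(x_3, y_3) = (295·174049 + 444·14·8260, 295·8260 + 14·174049) = (102688615, 4873386)
(x_4, y_4) = (295·102688615 + 444·14·4873386, 295·4873386 + 14·102688615) = (60586108801, 2875289480)
(x_5, y_5) = (295·60586108801 + 444·14·2875289480, 295·2875289480 + 14·60586108801) = (35745701503975, 1696415919814)

295 14
174049 8260
102688615 4873386
60586108801 2875289480
35745701503975 1696415919814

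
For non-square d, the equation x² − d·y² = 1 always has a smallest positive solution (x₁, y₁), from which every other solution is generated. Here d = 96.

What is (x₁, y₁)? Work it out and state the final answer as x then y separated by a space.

√96 = [9; 1,3,1,18, …], period ℓ=4 (even) → k=3
i=0: a=9 ⇒ p=9, q=1
…
i=2: a=3 ⇒ p=39, q=4
i=3: a=1 ⇒ p=49, q=5
→ (49, 5).  Check: 49²=2401, 96·5²=2400, difference 1.

49 5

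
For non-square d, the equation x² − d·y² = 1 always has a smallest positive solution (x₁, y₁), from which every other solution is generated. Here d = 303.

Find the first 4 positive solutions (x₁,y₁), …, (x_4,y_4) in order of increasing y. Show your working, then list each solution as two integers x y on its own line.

d=303: √d = [17; 2,2,5,2,2,34] (ℓ=6, even), read p_5/q_5
step 0: (17, 1)  from 17·(1,0) + (0,1)
step 1: (35, 2)  from 2·(17,1) + (1,0)
step 2: (87, 5)  from 2·(35,2) + (17,1)
step 3: (470, 27)  from 5·(87,5) + (35,2)
step 4: (1027, 59)  from 2·(470,27) + (87,5)
step 5: (2524, 145)  from 2·(1027,59) + (470,27)
(x₁, y₁) = (2524, 145);  2524² − 303·145² = 1 ✓
k=2:  x_2 = 2524·2524+303·145·145 = 12741151,  y_2 = 2524·145+145·2524 = 731960
k=3:  x_3 = 2524·12741151+303·145·731960 = 64317327724,  y_3 = 2524·731960+145·12741151 = 3694933935
k=4:  x_4 = 2524·64317327724+303·145·3694933935 = 324673857609601,  y_4 = 2524·3694933935+145·64317327724 = 18652025771920

2524 145
12741151 731960
64317327724 3694933935
324673857609601 18652025771920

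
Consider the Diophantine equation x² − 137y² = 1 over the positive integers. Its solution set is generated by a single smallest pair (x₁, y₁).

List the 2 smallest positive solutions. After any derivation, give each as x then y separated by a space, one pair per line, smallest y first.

6083073 519712
74007554246657 6322892069952

d=137: √d = [11; 1,2,2,1,1,2,2,1,22] (ℓ=9, odd), read p_17/q_17
k=0  a_k=11  p_k/q_k = 11/1
k=1  a_k=1  p_k/q_k = 12/1
k=2  a_k=2  p_k/q_k = 35/3
k=3  a_k=2  p_k/q_k = 82/7
k=4  a_k=1  p_k/q_k = 117/10
k=5  a_k=1  p_k/q_k = 199/17
k=6  a_k=2  p_k/q_k = 515/44
k=7  a_k=2  p_k/q_k = 1229/105
k=8  a_k=1  p_k/q_k = 1744/149
…
k=11  a_k=2  p_k/q_k = 122279/10447
…
k=13  a_k=1  p_k/q_k = 408178/34873
k=14  a_k=1  p_k/q_k = 694077/59299
…
k=16  a_k=2  p_k/q_k = 4286741/366241
k=17  a_k=1  p_k/q_k = 6083073/519712
fundamental: x₁=6083073, y₁=519712  (since 37003777123329 − 137·270100562944 = 1)
k=2:  x_2 = 6083073·6083073+137·519712·519712 = 74007554246657,  y_2 = 6083073·519712+519712·6083073 = 6322892069952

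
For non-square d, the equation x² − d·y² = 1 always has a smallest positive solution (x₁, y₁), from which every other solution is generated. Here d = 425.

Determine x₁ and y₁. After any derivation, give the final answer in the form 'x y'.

[20; 1,1,1,1,1,1,40] for √425; ℓ=7 ⇒ convergent index 13
a_0=20:  p_0=20·1+0=20,  q_0=20·0+1=1
…
a_2=1:  p_2=1·21+20=41,  q_2=1·1+1=2
a_3=1:  p_3=1·41+21=62,  q_3=1·2+1=3
a_4=1:  p_4=1·62+41=103,  q_4=1·3+2=5
…
a_6=1:  p_6=1·165+103=268,  q_6=1·8+5=13
a_7=40:  p_7=40·268+165=10885,  q_7=40·13+8=528
…
a_9=1:  p_9=1·11153+10885=22038,  q_9=1·541+528=1069
…
a_11=1:  p_11=1·33191+22038=55229,  q_11=1·1610+1069=2679
a_12=1:  p_12=1·55229+33191=88420,  q_12=1·2679+1610=4289
a_13=1:  p_13=1·88420+55229=143649,  q_13=1·4289+2679=6968
→ (143649, 6968).  Check: 143649²=20635035201, 425·6968²=20635035200, difference 1.

143649 6968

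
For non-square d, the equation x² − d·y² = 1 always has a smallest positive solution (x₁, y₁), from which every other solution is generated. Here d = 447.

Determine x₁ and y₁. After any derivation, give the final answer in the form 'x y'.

√447 = [21; 7,42, …], period ℓ=2 (even) → k=1
a_0=21:  p_0=21·1+0=21,  q_0=21·0+1=1
a_1=7:  p_1=7·21+1=148,  q_1=7·1+0=7
(x₁, y₁) = (148, 7);  148² − 447·7² = 1 ✓

148 7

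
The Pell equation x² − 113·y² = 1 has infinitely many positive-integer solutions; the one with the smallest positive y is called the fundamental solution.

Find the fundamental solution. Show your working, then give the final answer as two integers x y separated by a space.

[10; 1,1,1,2,2,1,1,1,20] for √113; ℓ=9 ⇒ convergent index 17
step 0: (10, 1)  from 10·(1,0) + (0,1)
step 1: (11, 1)  from 1·(10,1) + (1,0)
step 2: (21, 2)  from 1·(11,1) + (10,1)
…
step 4: (85, 8)  from 2·(32,3) + (21,2)
…
step 7: (489, 46)  from 1·(287,27) + (202,19)
…
step 12: (49579, 4664)  from 1·(32794,3085) + (16785,1579)
…
step 14: (313483, 29490)  from 2·(131952,12413) + (49579,4664)
…
step 16: (758918, 71393)  from 1·(445435,41903) + (313483,29490)
step 17: (1204353, 113296)  from 1·(758918,71393) + (445435,41903)
(x₁, y₁) = (1204353, 113296);  1204353² − 113·113296² = 1 ✓

1204353 113296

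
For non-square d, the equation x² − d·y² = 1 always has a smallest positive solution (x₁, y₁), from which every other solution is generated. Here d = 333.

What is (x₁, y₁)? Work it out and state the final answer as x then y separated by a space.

√333 = [18; 4,36, …], period ℓ=2 (even) → k=1
k=0  a_k=18  p_k/q_k = 18/1
k=1  a_k=4  p_k/q_k = 73/4
(x₁, y₁) = (73, 4);  73² − 333·4² = 1 ✓

73 4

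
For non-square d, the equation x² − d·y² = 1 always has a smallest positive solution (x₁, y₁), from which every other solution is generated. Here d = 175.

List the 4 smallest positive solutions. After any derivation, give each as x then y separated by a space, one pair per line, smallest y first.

2024 153
8193151 619344
33165873224 2507104359
134255446617601 10148757825888

d=175: √d = [13; 4,2,1,2,4,26] (ℓ=6, even), read p_5/q_5
a_0=13:  p_0=13·1+0=13,  q_0=13·0+1=1
a_1=4:  p_1=4·13+1=53,  q_1=4·1+0=4
a_2=2:  p_2=2·53+13=119,  q_2=2·4+1=9
a_3=1:  p_3=1·119+53=172,  q_3=1·9+4=13
a_4=2:  p_4=2·172+119=463,  q_4=2·13+9=35
a_5=4:  p_5=4·463+172=2024,  q_5=4·35+13=153
→ (2024, 153).  Check: 2024²=4096576, 175·153²=4096575, difference 1.
(x_2, y_2) = (2024·2024 + 175·153·153, 2024·153 + 153·2024) = (8193151, 619344)
(x_3, y_3) = (2024·8193151 + 175·153·619344, 2024·619344 + 153·8193151) = (33165873224, 2507104359)
(x_4, y_4) = (2024·33165873224 + 175·153·2507104359, 2024·2507104359 + 153·33165873224) = (134255446617601, 10148757825888)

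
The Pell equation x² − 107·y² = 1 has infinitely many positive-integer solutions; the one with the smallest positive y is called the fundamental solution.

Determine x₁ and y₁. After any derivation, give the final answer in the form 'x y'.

[10; 2,1,9,1,2,20] for √107; ℓ=6 ⇒ convergent index 5
step 0: (10, 1)  from 10·(1,0) + (0,1)
step 1: (21, 2)  from 2·(10,1) + (1,0)
…
step 3: (300, 29)  from 9·(31,3) + (21,2)
step 4: (331, 32)  from 1·(300,29) + (31,3)
step 5: (962, 93)  from 2·(331,32) + (300,29)
→ (962, 93).  Check: 962²=925444, 107·93²=925443, difference 1.

962 93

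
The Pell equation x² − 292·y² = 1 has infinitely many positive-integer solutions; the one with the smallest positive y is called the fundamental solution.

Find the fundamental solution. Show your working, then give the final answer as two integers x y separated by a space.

√292 = [17; 11,2,1,3,8,3,1,2,11,34, …], period ℓ=10 (even) → k=9
step 0: (17, 1)  from 17·(1,0) + (0,1)
step 1: (188, 11)  from 11·(17,1) + (1,0)
step 2: (393, 23)  from 2·(188,11) + (17,1)
step 3: (581, 34)  from 1·(393,23) + (188,11)
step 4: (2136, 125)  from 3·(581,34) + (393,23)
step 5: (17669, 1034)  from 8·(2136,125) + (581,34)
step 6: (55143, 3227)  from 3·(17669,1034) + (2136,125)
step 7: (72812, 4261)  from 1·(55143,3227) + (17669,1034)
step 8: (200767, 11749)  from 2·(72812,4261) + (55143,3227)
step 9: (2281249, 133500)  from 11·(200767,11749) + (72812,4261)
fundamental: x₁=2281249, y₁=133500  (since 5204097000001 − 292·17822250000 = 1)

2281249 133500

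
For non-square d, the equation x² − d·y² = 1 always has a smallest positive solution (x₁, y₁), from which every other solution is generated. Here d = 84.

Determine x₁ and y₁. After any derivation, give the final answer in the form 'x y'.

55 6

[9; 6,18] for √84; ℓ=2 ⇒ convergent index 1
step 0: (9, 1)  from 9·(1,0) + (0,1)
step 1: (55, 6)  from 6·(9,1) + (1,0)
fundamental: x₁=55, y₁=6  (since 3025 − 84·36 = 1)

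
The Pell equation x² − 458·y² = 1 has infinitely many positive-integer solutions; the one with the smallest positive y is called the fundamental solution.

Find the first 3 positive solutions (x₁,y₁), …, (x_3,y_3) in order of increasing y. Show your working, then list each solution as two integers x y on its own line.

22899 1070
1048728401 49003860
48029663286099 2244278779210

[21; 2,2,42] for √458; ℓ=3 ⇒ convergent index 5
step 0: (21, 1)  from 21·(1,0) + (0,1)
step 1: (43, 2)  from 2·(21,1) + (1,0)
…
step 4: (9181, 429)  from 2·(4537,212) + (107,5)
step 5: (22899, 1070)  from 2·(9181,429) + (4537,212)
fundamental: x₁=22899, y₁=1070  (since 524364201 − 458·1144900 = 1)
(x_2, y_2) = (22899·22899 + 458·1070·1070, 22899·1070 + 1070·22899) = (1048728401, 49003860)
(x_3, y_3) = (22899·1048728401 + 458·1070·49003860, 22899·49003860 + 1070·1048728401) = (48029663286099, 2244278779210)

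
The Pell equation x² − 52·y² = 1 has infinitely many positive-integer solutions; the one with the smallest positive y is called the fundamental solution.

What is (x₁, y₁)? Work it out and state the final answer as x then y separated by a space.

649 90

√52 → a₀=7, period (4,1,2,1,4,14); ℓ=6 even so k=5
i=0: a=7 ⇒ p=7, q=1
…
i=2: a=1 ⇒ p=36, q=5
…
i=4: a=1 ⇒ p=137, q=19
i=5: a=4 ⇒ p=649, q=90
(x₁, y₁) = (649, 90);  649² − 52·90² = 1 ✓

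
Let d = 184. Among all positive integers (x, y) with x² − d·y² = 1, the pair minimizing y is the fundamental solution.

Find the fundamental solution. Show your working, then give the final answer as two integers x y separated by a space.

24335 1794

d=184: √d = [13; 1,1,3,2,1,2,1,2,3,1,1,26] (ℓ=12, even), read p_11/q_11
k=0  a_k=13  p_k/q_k = 13/1
k=1  a_k=1  p_k/q_k = 14/1
k=2  a_k=1  p_k/q_k = 27/2
…
k=4  a_k=2  p_k/q_k = 217/16
k=5  a_k=1  p_k/q_k = 312/23
k=6  a_k=2  p_k/q_k = 841/62
k=7  a_k=1  p_k/q_k = 1153/85
k=8  a_k=2  p_k/q_k = 3147/232
k=9  a_k=3  p_k/q_k = 10594/781
k=10  a_k=1  p_k/q_k = 13741/1013
k=11  a_k=1  p_k/q_k = 24335/1794
(x₁, y₁) = (24335, 1794);  24335² − 184·1794² = 1 ✓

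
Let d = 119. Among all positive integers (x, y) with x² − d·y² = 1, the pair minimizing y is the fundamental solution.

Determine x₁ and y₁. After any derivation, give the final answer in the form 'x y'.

[10; 1,9,1,20] for √119; ℓ=4 ⇒ convergent index 3
a_0=10:  p_0=10·1+0=10,  q_0=10·0+1=1
a_1=1:  p_1=1·10+1=11,  q_1=1·1+0=1
a_2=9:  p_2=9·11+10=109,  q_2=9·1+1=10
a_3=1:  p_3=1·109+11=120,  q_3=1·10+1=11
(x₁, y₁) = (120, 11);  120² − 119·11² = 1 ✓

120 11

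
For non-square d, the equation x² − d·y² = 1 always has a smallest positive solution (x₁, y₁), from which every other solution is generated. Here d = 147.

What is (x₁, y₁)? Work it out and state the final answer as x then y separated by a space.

97 8

[12; 8,24] for √147; ℓ=2 ⇒ convergent index 1
i=0: a=12 ⇒ p=12, q=1
i=1: a=8 ⇒ p=97, q=8
(x₁, y₁) = (97, 8);  97² − 147·8² = 1 ✓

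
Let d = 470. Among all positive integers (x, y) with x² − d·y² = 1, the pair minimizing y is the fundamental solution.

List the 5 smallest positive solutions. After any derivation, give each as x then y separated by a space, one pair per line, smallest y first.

1691 78
5718961 263796
19341524411 892157994
65413029839041 3017278071912
221226847574112251 10204433547048390

√470 → a₀=21, period (1,2,8,2,1,42); ℓ=6 even so k=5
step 0: (21, 1)  from 21·(1,0) + (0,1)
step 1: (22, 1)  from 1·(21,1) + (1,0)
step 2: (65, 3)  from 2·(22,1) + (21,1)
…
step 4: (1149, 53)  from 2·(542,25) + (65,3)
step 5: (1691, 78)  from 1·(1149,53) + (542,25)
fundamental: x₁=1691, y₁=78  (since 2859481 − 470·6084 = 1)
(1691+78√470)^2 = 5718961 + 263796√470
(1691+78√470)^3 = 19341524411 + 892157994√470
(1691+78√470)^4 = 65413029839041 + 3017278071912√470
(1691+78√470)^5 = 221226847574112251 + 10204433547048390√470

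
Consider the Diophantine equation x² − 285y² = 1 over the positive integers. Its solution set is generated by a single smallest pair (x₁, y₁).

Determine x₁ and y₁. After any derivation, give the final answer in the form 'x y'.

2431 144

√285 → a₀=16, period (1,7,2,7,1,32); ℓ=6 even so k=5
a_0=16:  p_0=16·1+0=16,  q_0=16·0+1=1
…
a_4=7:  p_4=7·287+135=2144,  q_4=7·17+8=127
a_5=1:  p_5=1·2144+287=2431,  q_5=1·127+17=144
(x₁, y₁) = (2431, 144);  2431² − 285·144² = 1 ✓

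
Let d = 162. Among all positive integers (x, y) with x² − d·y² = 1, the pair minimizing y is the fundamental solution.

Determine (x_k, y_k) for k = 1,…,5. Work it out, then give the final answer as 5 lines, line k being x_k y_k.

√162 → a₀=12, period (1,2,1,2,12,2,1,2,1,24); ℓ=10 even so k=9
a_0=12:  p_0=12·1+0=12,  q_0=12·0+1=1
a_1=1:  p_1=1·12+1=13,  q_1=1·1+0=1
…
a_4=2:  p_4=2·51+38=140,  q_4=2·4+3=11
…
a_8=2:  p_8=2·5333+3602=14268,  q_8=2·419+283=1121
a_9=1:  p_9=1·14268+5333=19601,  q_9=1·1121+419=1540
(x₁, y₁) = (19601, 1540);  19601² − 162·1540² = 1 ✓
n=2: (19601,1540)∘(19601,1540) = (19601·19601+162·1540·1540, 19601·1540+1540·19601) = (768398401,60371080)
n=3: (768398401,60371080)∘(19601,1540) = (19601·768398401+162·1540·60371080, 19601·60371080+1540·768398401) = (30122754096401,2366667076620)
n=4: (30122754096401,2366667076620)∘(19601,1540) = (19601·30122754096401+162·1540·2366667076620, 19601·2366667076620+1540·30122754096401) = (1180872205318713601,92778082677286160)
n=5: (1180872205318713601,92778082677286160)∘(19601,1540) = (19601·1180872205318713601+162·1540·92778082677286160, 19601·92778082677286160+1540·1180872205318713601) = (46292552162781456490001,3637086394748304967700)

19601 1540
768398401 60371080
30122754096401 2366667076620
1180872205318713601 92778082677286160
46292552162781456490001 3637086394748304967700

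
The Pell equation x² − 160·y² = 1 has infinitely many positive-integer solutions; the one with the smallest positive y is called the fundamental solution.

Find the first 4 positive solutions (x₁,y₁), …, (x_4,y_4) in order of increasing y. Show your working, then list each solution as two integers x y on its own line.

√160 = [12; 1,1,1,5,1,1,1,24, …], period ℓ=8 (even) → k=7
i=0: a=12 ⇒ p=12, q=1
…
i=3: a=1 ⇒ p=38, q=3
…
i=6: a=1 ⇒ p=468, q=37
i=7: a=1 ⇒ p=721, q=57
(x₁, y₁) = (721, 57);  721² − 160·57² = 1 ✓
(721+57√160)^2 = 1039681 + 82194√160
(721+57√160)^3 = 1499219281 + 118523691√160
(721+57√160)^4 = 2161873163521 + 170911080228√160

721 57
1039681 82194
1499219281 118523691
2161873163521 170911080228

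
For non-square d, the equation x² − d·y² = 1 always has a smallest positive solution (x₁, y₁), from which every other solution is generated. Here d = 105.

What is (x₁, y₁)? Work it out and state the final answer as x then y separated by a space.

41 4

d=105: √d = [10; 4,20] (ℓ=2, even), read p_1/q_1
i=0: a=10 ⇒ p=10, q=1
i=1: a=4 ⇒ p=41, q=4
(x₁, y₁) = (41, 4);  41² − 105·4² = 1 ✓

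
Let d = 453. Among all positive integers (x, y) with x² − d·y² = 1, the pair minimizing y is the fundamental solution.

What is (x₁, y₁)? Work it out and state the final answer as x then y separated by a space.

[21; 3,1,1,10,14,10,1,1,3,42] for √453; ℓ=10 ⇒ convergent index 9
k=0  a_k=21  p_k/q_k = 21/1
…
k=2  a_k=1  p_k/q_k = 85/4
k=3  a_k=1  p_k/q_k = 149/7
k=4  a_k=10  p_k/q_k = 1575/74
k=5  a_k=14  p_k/q_k = 22199/1043
k=6  a_k=10  p_k/q_k = 223565/10504
k=7  a_k=1  p_k/q_k = 245764/11547
k=8  a_k=1  p_k/q_k = 469329/22051
k=9  a_k=3  p_k/q_k = 1653751/77700
→ (1653751, 77700).  Check: 1653751²=2734892370001, 453·77700²=2734892370000, difference 1.

1653751 77700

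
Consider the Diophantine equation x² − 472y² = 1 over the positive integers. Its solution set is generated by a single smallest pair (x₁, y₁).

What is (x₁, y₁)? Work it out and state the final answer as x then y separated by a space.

√472 = [21; 1,2,1,1,1,…,2,1,42, …], period ℓ=14 (even) → k=13
k=0  a_k=21  p_k/q_k = 21/1
k=1  a_k=1  p_k/q_k = 22/1
k=2  a_k=2  p_k/q_k = 65/3
k=3  a_k=1  p_k/q_k = 87/4
k=4  a_k=1  p_k/q_k = 152/7
k=5  a_k=1  p_k/q_k = 239/11
…
k=8  a_k=4  p_k/q_k = 24224/1115
k=9  a_k=1  p_k/q_k = 30003/1381
…
k=11  a_k=1  p_k/q_k = 84230/3877
k=12  a_k=2  p_k/q_k = 222687/10250
k=13  a_k=1  p_k/q_k = 306917/14127
→ (306917, 14127).  Check: 306917²=94198044889, 472·14127²=94198044888, difference 1.

306917 14127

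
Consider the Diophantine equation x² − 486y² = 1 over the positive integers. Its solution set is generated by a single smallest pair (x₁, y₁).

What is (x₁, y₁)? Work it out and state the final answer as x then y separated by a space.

485 22

[22; 22,44] for √486; ℓ=2 ⇒ convergent index 1
i=0: a=22 ⇒ p=22, q=1
i=1: a=22 ⇒ p=485, q=22
fundamental: x₁=485, y₁=22  (since 235225 − 486·484 = 1)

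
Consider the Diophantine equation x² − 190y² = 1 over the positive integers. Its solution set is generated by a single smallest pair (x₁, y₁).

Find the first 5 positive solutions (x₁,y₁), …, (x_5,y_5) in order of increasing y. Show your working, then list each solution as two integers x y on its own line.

√190 = [13; 1,3,1,1,1,…,3,1,26, …], period ℓ=14 (even) → k=13
step 0: (13, 1)  from 13·(1,0) + (0,1)
…
step 2: (55, 4)  from 3·(14,1) + (13,1)
step 3: (69, 5)  from 1·(55,4) + (14,1)
…
step 6: (510, 37)  from 2·(193,14) + (124,9)
…
step 12: (40787, 2959)  from 3·(11234,815) + (7085,514)
step 13: (52021, 3774)  from 1·(40787,2959) + (11234,815)
fundamental: x₁=52021, y₁=3774  (since 2706184441 − 190·14243076 = 1)
(x_2, y_2) = (52021·52021 + 190·3774·3774, 52021·3774 + 3774·52021) = (5412368881, 392654508)
(x_3, y_3) = (52021·5412368881 + 190·3774·392654508, 52021·392654508 + 3774·5412368881) = (563113683064981, 40852560317562)
(x_4, y_4) = (52021·563113683064981 + 190·3774·40852560317562, 52021·40852560317562 + 3774·563113683064981) = (58587473808034384321, 4250382080167131096)
(x_5, y_5) = (52021·58587473808034384321 + 190·3774·4250382080167131096, 52021·4250382080167131096 + 3774·58587473808034384321) = (6095557949372399730460501, 442218252343896093172470)

52021 3774
5412368881 392654508
563113683064981 40852560317562
58587473808034384321 4250382080167131096
6095557949372399730460501 442218252343896093172470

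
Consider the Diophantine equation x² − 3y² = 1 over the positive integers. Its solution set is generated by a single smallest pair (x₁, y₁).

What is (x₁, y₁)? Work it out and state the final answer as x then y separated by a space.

√3 → a₀=1, period (1,2); ℓ=2 even so k=1
a_0=1:  p_0=1·1+0=1,  q_0=1·0+1=1
a_1=1:  p_1=1·1+1=2,  q_1=1·1+0=1
(x₁, y₁) = (2, 1);  2² − 3·1² = 1 ✓

2 1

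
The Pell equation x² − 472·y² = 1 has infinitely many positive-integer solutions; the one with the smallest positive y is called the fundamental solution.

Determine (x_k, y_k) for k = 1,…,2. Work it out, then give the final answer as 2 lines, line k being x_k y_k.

306917 14127
188396089777 8671632918

[21; 1,2,1,1,1,…,2,1,42] for √472; ℓ=14 ⇒ convergent index 13
k=0  a_k=21  p_k/q_k = 21/1
k=1  a_k=1  p_k/q_k = 22/1
k=2  a_k=2  p_k/q_k = 65/3
…
k=5  a_k=1  p_k/q_k = 239/11
…
k=7  a_k=5  p_k/q_k = 5779/266
k=8  a_k=4  p_k/q_k = 24224/1115
k=9  a_k=1  p_k/q_k = 30003/1381
k=10  a_k=1  p_k/q_k = 54227/2496
k=11  a_k=1  p_k/q_k = 84230/3877
k=12  a_k=2  p_k/q_k = 222687/10250
k=13  a_k=1  p_k/q_k = 306917/14127
→ (306917, 14127).  Check: 306917²=94198044889, 472·14127²=94198044888, difference 1.
n=2: (306917,14127)∘(306917,14127) = (306917·306917+472·14127·14127, 306917·14127+14127·306917) = (188396089777,8671632918)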